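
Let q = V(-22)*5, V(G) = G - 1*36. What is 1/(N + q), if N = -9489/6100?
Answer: -6100/1778489 ≈ -0.0034299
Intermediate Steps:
V(G) = -36 + G (V(G) = G - 36 = -36 + G)
q = -290 (q = (-36 - 22)*5 = -58*5 = -290)
N = -9489/6100 (N = -9489*1/6100 = -9489/6100 ≈ -1.5556)
1/(N + q) = 1/(-9489/6100 - 290) = 1/(-1778489/6100) = -6100/1778489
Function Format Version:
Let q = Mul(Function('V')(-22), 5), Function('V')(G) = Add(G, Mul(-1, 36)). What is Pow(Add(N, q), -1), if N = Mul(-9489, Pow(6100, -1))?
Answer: Rational(-6100, 1778489) ≈ -0.0034299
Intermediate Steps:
Function('V')(G) = Add(-36, G) (Function('V')(G) = Add(G, -36) = Add(-36, G))
q = -290 (q = Mul(Add(-36, -22), 5) = Mul(-58, 5) = -290)
N = Rational(-9489, 6100) (N = Mul(-9489, Rational(1, 6100)) = Rational(-9489, 6100) ≈ -1.5556)
Pow(Add(N, q), -1) = Pow(Add(Rational(-9489, 6100), -290), -1) = Pow(Rational(-1778489, 6100), -1) = Rational(-6100, 1778489)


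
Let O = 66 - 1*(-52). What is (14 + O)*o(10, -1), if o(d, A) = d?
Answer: 1320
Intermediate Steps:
O = 118 (O = 66 + 52 = 118)
(14 + O)*o(10, -1) = (14 + 118)*10 = 132*10 = 1320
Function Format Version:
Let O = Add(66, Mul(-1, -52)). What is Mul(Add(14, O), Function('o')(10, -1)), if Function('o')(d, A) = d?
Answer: 1320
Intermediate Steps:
O = 118 (O = Add(66, 52) = 118)
Mul(Add(14, O), Function('o')(10, -1)) = Mul(Add(14, 118), 10) = Mul(132, 10) = 1320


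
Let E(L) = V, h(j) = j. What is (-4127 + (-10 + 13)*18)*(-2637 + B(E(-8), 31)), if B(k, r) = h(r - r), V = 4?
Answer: 10740501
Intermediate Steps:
E(L) = 4
B(k, r) = 0 (B(k, r) = r - r = 0)
(-4127 + (-10 + 13)*18)*(-2637 + B(E(-8), 31)) = (-4127 + (-10 + 13)*18)*(-2637 + 0) = (-4127 + 3*18)*(-2637) = (-4127 + 54)*(-2637) = -4073*(-2637) = 10740501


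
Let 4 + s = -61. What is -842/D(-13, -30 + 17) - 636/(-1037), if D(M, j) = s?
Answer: 914494/67405 ≈ 13.567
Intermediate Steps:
s = -65 (s = -4 - 61 = -65)
D(M, j) = -65
-842/D(-13, -30 + 17) - 636/(-1037) = -842/(-65) - 636/(-1037) = -842*(-1/65) - 636*(-1/1037) = 842/65 + 636/1037 = 914494/67405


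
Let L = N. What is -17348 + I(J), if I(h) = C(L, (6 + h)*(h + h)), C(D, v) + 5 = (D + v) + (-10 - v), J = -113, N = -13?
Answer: -17376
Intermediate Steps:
L = -13
C(D, v) = -15 + D (C(D, v) = -5 + ((D + v) + (-10 - v)) = -5 + (-10 + D) = -15 + D)
I(h) = -28 (I(h) = -15 - 13 = -28)
-17348 + I(J) = -17348 - 28 = -17376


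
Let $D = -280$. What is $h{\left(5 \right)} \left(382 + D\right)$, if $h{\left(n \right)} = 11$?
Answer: $1122$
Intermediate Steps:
$h{\left(5 \right)} \left(382 + D\right) = 11 \left(382 - 280\right) = 11 \cdot 102 = 1122$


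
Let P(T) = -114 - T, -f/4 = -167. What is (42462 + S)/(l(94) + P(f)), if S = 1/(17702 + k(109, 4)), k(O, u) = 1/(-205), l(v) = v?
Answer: -154090734163/2496689392 ≈ -61.718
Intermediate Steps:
f = 668 (f = -4*(-167) = 668)
k(O, u) = -1/205
S = 205/3628909 (S = 1/(17702 - 1/205) = 1/(3628909/205) = 205/3628909 ≈ 5.6491e-5)
(42462 + S)/(l(94) + P(f)) = (42462 + 205/3628909)/(94 + (-114 - 1*668)) = 154090734163/(3628909*(94 + (-114 - 668))) = 154090734163/(3628909*(94 - 782)) = (154090734163/3628909)/(-688) = (154090734163/3628909)*(-1/688) = -154090734163/2496689392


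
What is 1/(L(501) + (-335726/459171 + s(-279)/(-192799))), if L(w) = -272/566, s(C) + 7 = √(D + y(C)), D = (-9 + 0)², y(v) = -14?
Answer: -760538790649711757677661145/921534101992257034509612142 + 3255566349413871842751*√67/921534101992257034509612142 ≈ -0.82527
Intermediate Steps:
D = 81 (D = (-9)² = 81)
s(C) = -7 + √67 (s(C) = -7 + √(81 - 14) = -7 + √67)
L(w) = -136/283 (L(w) = -272*1/566 = -136/283)
1/(L(501) + (-335726/459171 + s(-279)/(-192799))) = 1/(-136/283 + (-335726/459171 + (-7 + √67)/(-192799))) = 1/(-136/283 + (-335726*1/459171 + (-7 + √67)*(-1/192799))) = 1/(-136/283 + (-335726/459171 + (7/192799 - √67/192799))) = 1/(-136/283 + (-64724422877/88527709629 - √67/192799)) = 1/(-30356780183735/25053341825007 - √67/192799)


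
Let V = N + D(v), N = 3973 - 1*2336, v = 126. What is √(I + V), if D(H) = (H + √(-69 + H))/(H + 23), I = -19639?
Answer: √(-399643628 + 149*√57)/149 ≈ 134.17*I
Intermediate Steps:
D(H) = (H + √(-69 + H))/(23 + H)
N = 1637 (N = 3973 - 2336 = 1637)
V = 244039/149 + √57/149 (V = 1637 + (126 + √(-69 + 126))/(23 + 126) = 1637 + (126 + √57)/149 = 1637 + (126/149 + √57/149) = 244039/149 + √57/149 ≈ 1637.9)
√(I + V) = √(-19639 + (244039/149 + √57/149)) = √(-2682172/149 + √57/149)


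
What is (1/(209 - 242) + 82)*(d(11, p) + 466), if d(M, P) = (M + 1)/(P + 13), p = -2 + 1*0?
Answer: 13898290/363 ≈ 38287.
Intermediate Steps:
p = -2 (p = -2 + 0 = -2)
d(M, P) = (1 + M)/(13 + P)
(1/(209 - 242) + 82)*(d(11, p) + 466) = (1/(209 - 242) + 82)*((1 + 11)/(13 - 2) + 466) = (1/(-33) + 82)*(12/11 + 466) = (-1/33 + 82)*((1/11)*12 + 466) = 2705*(12/11 + 466)/33 = (2705/33)*(5138/11) = 13898290/363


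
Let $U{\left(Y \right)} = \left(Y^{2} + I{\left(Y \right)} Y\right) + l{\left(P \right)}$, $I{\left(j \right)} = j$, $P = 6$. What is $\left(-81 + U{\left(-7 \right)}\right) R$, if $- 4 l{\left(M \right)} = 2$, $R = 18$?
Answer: $297$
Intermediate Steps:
$l{\left(M \right)} = - \frac{1}{2}$ ($l{\left(M \right)} = \left(- \frac{1}{4}\right) 2 = - \frac{1}{2}$)
$U{\left(Y \right)} = - \frac{1}{2} + 2 Y^{2}$ ($U{\left(Y \right)} = \left(Y^{2} + Y Y\right) - \frac{1}{2} = \left(Y^{2} + Y^{2}\right) - \frac{1}{2} = 2 Y^{2} - \frac{1}{2} = - \frac{1}{2} + 2 Y^{2}$)
$\left(-81 + U{\left(-7 \right)}\right) R = \left(-81 - \left(\frac{1}{2} - 2 \left(-7\right)^{2}\right)\right) 18 = \left(-81 + \left(- \frac{1}{2} + 2 \cdot 49\right)\right) 18 = \left(-81 + \left(- \frac{1}{2} + 98\right)\right) 18 = \left(-81 + \frac{195}{2}\right) 18 = \frac{33}{2} \cdot 18 = 297$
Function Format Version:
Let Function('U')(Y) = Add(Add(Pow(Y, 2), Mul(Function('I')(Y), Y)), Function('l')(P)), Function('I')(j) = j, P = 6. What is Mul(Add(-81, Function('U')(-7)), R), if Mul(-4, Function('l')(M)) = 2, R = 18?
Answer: 297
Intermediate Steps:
Function('l')(M) = Rational(-1, 2) (Function('l')(M) = Mul(Rational(-1, 4), 2) = Rational(-1, 2))
Function('U')(Y) = Add(Rational(-1, 2), Mul(2, Pow(Y, 2))) (Function('U')(Y) = Add(Add(Pow(Y, 2), Mul(Y, Y)), Rational(-1, 2)) = Add(Add(Pow(Y, 2), Pow(Y, 2)), Rational(-1, 2)) = Add(Mul(2, Pow(Y, 2)), Rational(-1, 2)) = Add(Rational(-1, 2), Mul(2, Pow(Y, 2))))
Mul(Add(-81, Function('U')(-7)), R) = Mul(Add(-81, Add(Rational(-1, 2), Mul(2, Pow(-7, 2)))), 18) = Mul(Add(-81, Add(Rational(-1, 2), Mul(2, 49))), 18) = Mul(Add(-81, Add(Rational(-1, 2), 98)), 18) = Mul(Add(-81, Rational(195, 2)), 18) = Mul(Rational(33, 2), 18) = 297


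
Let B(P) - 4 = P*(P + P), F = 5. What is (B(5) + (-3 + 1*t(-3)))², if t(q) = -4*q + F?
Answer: 4624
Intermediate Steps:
t(q) = 5 - 4*q (t(q) = -4*q + 5 = 5 - 4*q)
B(P) = 4 + 2*P² (B(P) = 4 + P*(P + P) = 4 + P*(2*P) = 4 + 2*P²)
(B(5) + (-3 + 1*t(-3)))² = ((4 + 2*5²) + (-3 + 1*(5 - 4*(-3))))² = ((4 + 2*25) + (-3 + 1*(5 + 12)))² = ((4 + 50) + (-3 + 1*17))² = (54 + (-3 + 17))² = (54 + 14)² = 68² = 4624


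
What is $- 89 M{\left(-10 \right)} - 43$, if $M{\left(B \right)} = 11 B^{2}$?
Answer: $-97943$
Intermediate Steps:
$- 89 M{\left(-10 \right)} - 43 = - 89 \cdot 11 \left(-10\right)^{2} - 43 = - 89 \cdot 11 \cdot 100 - 43 = \left(-89\right) 1100 - 43 = -97900 - 43 = -97943$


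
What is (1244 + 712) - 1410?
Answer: 546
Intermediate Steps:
(1244 + 712) - 1410 = 1956 - 1410 = 546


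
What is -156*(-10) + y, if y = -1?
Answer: 1559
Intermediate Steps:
-156*(-10) + y = -156*(-10) - 1 = 1560 - 1 = 1559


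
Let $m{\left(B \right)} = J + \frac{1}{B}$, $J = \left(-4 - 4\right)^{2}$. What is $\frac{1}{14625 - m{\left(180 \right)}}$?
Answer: $\frac{180}{2620979} \approx 6.8677 \cdot 10^{-5}$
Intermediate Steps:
$J = 64$ ($J = \left(-8\right)^{2} = 64$)
$m{\left(B \right)} = 64 + \frac{1}{B}$
$\frac{1}{14625 - m{\left(180 \right)}} = \frac{1}{14625 - \left(64 + \frac{1}{180}\right)} = \frac{1}{14625 - \frac{11521}{180}} = \frac{1}{\frac{2620979}{180}} = \frac{180}{2620979}$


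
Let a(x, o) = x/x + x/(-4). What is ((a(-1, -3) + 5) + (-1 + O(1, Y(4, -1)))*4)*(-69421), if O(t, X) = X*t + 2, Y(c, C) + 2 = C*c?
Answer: 3818155/4 ≈ 9.5454e+5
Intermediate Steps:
Y(c, C) = -2 + C*c
a(x, o) = 1 - x/4 (a(x, o) = 1 + x*(-¼) = 1 - x/4)
O(t, X) = 2 + X*t
((a(-1, -3) + 5) + (-1 + O(1, Y(4, -1)))*4)*(-69421) = (((1 - ¼*(-1)) + 5) + (-1 + (2 + (-2 - 1*4)*1))*4)*(-69421) = (((1 + ¼) + 5) + (-1 + (2 + (-2 - 4)*1))*4)*(-69421) = ((5/4 + 5) + (-1 + (2 - 6*1))*4)*(-69421) = (25/4 + (-1 + (2 - 6))*4)*(-69421) = (25/4 + (-1 - 4)*4)*(-69421) = (25/4 - 5*4)*(-69421) = (25/4 - 20)*(-69421) = -55/4*(-69421) = 3818155/4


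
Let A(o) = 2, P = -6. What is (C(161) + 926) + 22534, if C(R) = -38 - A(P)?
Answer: 23420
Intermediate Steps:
C(R) = -40 (C(R) = -38 - 1*2 = -38 - 2 = -40)
(C(161) + 926) + 22534 = (-40 + 926) + 22534 = 886 + 22534 = 23420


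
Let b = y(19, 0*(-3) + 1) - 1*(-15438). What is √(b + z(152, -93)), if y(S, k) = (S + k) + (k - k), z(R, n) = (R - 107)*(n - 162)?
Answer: √3983 ≈ 63.111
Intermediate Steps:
z(R, n) = (-162 + n)*(-107 + R) (z(R, n) = (-107 + R)*(-162 + n) = (-162 + n)*(-107 + R))
y(S, k) = S + k (y(S, k) = (S + k) + 0 = S + k)
b = 15458 (b = (19 + (0*(-3) + 1)) - 1*(-15438) = (19 + (0 + 1)) + 15438 = (19 + 1) + 15438 = 20 + 15438 = 15458)
√(b + z(152, -93)) = √(15458 + (17334 - 162*152 - 107*(-93) + 152*(-93))) = √(15458 + (17334 - 24624 + 9951 - 14136)) = √(15458 - 11475) = √3983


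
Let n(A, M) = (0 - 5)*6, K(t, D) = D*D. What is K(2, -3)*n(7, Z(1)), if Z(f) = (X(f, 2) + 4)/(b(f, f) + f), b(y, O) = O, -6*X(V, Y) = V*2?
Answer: -270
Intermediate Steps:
X(V, Y) = -V/3 (X(V, Y) = -V*2/6 = -V/3)
Z(f) = (4 - f/3)/(2*f) (Z(f) = (-f/3 + 4)/(f + f) = (4 - f/3)/((2*f)) = (4 - f/3)*(1/(2*f)) = (4 - f/3)/(2*f))
K(t, D) = D**2
n(A, M) = -30 (n(A, M) = -5*6 = -30)
K(2, -3)*n(7, Z(1)) = (-3)**2*(-30) = 9*(-30) = -270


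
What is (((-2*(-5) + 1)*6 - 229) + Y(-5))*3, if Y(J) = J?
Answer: -504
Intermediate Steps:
(((-2*(-5) + 1)*6 - 229) + Y(-5))*3 = (((-2*(-5) + 1)*6 - 229) - 5)*3 = (((10 + 1)*6 - 229) - 5)*3 = ((11*6 - 229) - 5)*3 = ((66 - 229) - 5)*3 = (-163 - 5)*3 = -168*3 = -504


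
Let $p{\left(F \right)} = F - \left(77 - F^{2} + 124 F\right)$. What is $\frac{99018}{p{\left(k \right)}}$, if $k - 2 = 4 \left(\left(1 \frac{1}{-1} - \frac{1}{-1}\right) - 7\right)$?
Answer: $\frac{99018}{3797} \approx 26.078$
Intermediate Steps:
$k = -26$ ($k = 2 + 4 \left(\left(1 \frac{1}{-1} - \frac{1}{-1}\right) - 7\right) = 2 + 4 \left(\left(1 \left(-1\right) - -1\right) - 7\right) = 2 + 4 \left(\left(-1 + 1\right) - 7\right) = 2 + 4 \left(0 - 7\right) = 2 + 4 \left(-7\right) = 2 - 28 = -26$)
$p{\left(F \right)} = -77 + F^{2} - 123 F$ ($p{\left(F \right)} = F - \left(77 - F^{2} + 124 F\right) = -77 + F^{2} - 123 F$)
$\frac{99018}{p{\left(k \right)}} = \frac{99018}{-77 + \left(-26\right)^{2} - -3198} = \frac{99018}{-77 + 676 + 3198} = \frac{99018}{3797}$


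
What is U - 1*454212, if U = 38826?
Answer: -415386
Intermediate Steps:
U - 1*454212 = 38826 - 1*454212 = 38826 - 454212 = -415386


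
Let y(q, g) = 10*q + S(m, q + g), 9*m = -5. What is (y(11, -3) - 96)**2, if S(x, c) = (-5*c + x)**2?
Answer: 18052340881/6561 ≈ 2.7515e+6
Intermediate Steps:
m = -5/9 (m = (1/9)*(-5) = -5/9 ≈ -0.55556)
S(x, c) = (x - 5*c)**2
y(q, g) = (5/9 + 5*g + 5*q)**2 + 10*q (y(q, g) = 10*q + (-1*(-5/9) + 5*(q + g))**2 = 10*q + (5/9 + 5*(g + q))**2 = 10*q + (5/9 + (5*g + 5*q))**2 = 10*q + (5/9 + 5*g + 5*q)**2 = (5/9 + 5*g + 5*q)**2 + 10*q)
(y(11, -3) - 96)**2 = ((10*11 + 25*(1 + 9*(-3) + 9*11)**2/81) - 96)**2 = ((110 + 25*(1 - 27 + 99)**2/81) - 96)**2 = ((110 + (25/81)*73**2) - 96)**2 = ((110 + (25/81)*5329) - 96)**2 = ((110 + 133225/81) - 96)**2 = (142135/81 - 96)**2 = (134359/81)**2 = 18052340881/6561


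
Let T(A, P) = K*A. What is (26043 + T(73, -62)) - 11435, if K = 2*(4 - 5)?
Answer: 14462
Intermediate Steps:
K = -2 (K = 2*(-1) = -2)
T(A, P) = -2*A
(26043 + T(73, -62)) - 11435 = (26043 - 2*73) - 11435 = (26043 - 146) - 11435 = 25897 - 11435 = 14462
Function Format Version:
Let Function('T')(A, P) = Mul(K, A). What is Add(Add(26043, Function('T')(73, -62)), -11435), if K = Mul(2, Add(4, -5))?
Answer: 14462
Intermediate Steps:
K = -2 (K = Mul(2, -1) = -2)
Function('T')(A, P) = Mul(-2, A)
Add(Add(26043, Function('T')(73, -62)), -11435) = Add(Add(26043, Mul(-2, 73)), -11435) = Add(Add(26043, -146), -11435) = Add(25897, -11435) = 14462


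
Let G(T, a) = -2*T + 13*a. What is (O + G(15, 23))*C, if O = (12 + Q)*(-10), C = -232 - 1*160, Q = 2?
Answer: -50568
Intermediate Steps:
C = -392 (C = -232 - 160 = -392)
O = -140 (O = (12 + 2)*(-10) = 14*(-10) = -140)
(O + G(15, 23))*C = (-140 + (-2*15 + 13*23))*(-392) = (-140 + (-30 + 299))*(-392) = (-140 + 269)*(-392) = 129*(-392) = -50568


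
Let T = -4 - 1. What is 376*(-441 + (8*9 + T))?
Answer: -140624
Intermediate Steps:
T = -5
376*(-441 + (8*9 + T)) = 376*(-441 + (8*9 - 5)) = 376*(-441 + (72 - 5)) = 376*(-441 + 67) = 376*(-374) = -140624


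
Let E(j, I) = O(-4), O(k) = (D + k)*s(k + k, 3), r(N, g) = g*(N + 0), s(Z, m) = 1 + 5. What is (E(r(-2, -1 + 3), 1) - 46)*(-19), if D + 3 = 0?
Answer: 1672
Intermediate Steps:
s(Z, m) = 6
D = -3 (D = -3 + 0 = -3)
r(N, g) = N*g (r(N, g) = g*N = N*g)
O(k) = -18 + 6*k (O(k) = (-3 + k)*6 = -18 + 6*k)
E(j, I) = -42 (E(j, I) = -18 + 6*(-4) = -18 - 24 = -42)
(E(r(-2, -1 + 3), 1) - 46)*(-19) = (-42 - 46)*(-19) = -88*(-19) = 1672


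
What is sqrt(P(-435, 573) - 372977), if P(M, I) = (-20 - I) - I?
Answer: I*sqrt(374143) ≈ 611.67*I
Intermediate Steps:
P(M, I) = -20 - 2*I
sqrt(P(-435, 573) - 372977) = sqrt((-20 - 2*573) - 372977) = sqrt((-20 - 1146) - 372977) = sqrt(-1166 - 372977) = sqrt(-374143) = I*sqrt(374143)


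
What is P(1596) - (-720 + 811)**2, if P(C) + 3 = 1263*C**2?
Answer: 3217125524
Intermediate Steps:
P(C) = -3 + 1263*C**2
P(1596) - (-720 + 811)**2 = (-3 + 1263*1596**2) - (-720 + 811)**2 = (-3 + 1263*2547216) - 1*91**2 = (-3 + 3217133808) - 1*8281 = 3217133805 - 8281 = 3217125524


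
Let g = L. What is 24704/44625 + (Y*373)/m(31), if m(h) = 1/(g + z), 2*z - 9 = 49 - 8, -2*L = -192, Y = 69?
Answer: 138970173329/44625 ≈ 3.1142e+6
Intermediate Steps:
L = 96 (L = -½*(-192) = 96)
g = 96
z = 25 (z = 9/2 + (49 - 8)/2 = 9/2 + (½)*41 = 9/2 + 41/2 = 25)
m(h) = 1/121 (m(h) = 1/(96 + 25) = 1/121)
24704/44625 + (Y*373)/m(31) = 24704/44625 + (69*373)/(1/121) = 24704*(1/44625) + 25737*121 = 24704/44625 + 3114177 = 138970173329/44625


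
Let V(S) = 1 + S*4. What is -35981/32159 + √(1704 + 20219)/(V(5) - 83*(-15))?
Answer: -35981/32159 + √21923/1266 ≈ -1.0019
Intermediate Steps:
V(S) = 1 + 4*S
-35981/32159 + √(1704 + 20219)/(V(5) - 83*(-15)) = -35981/32159 + √(1704 + 20219)/((1 + 4*5) - 83*(-15)) = -35981*1/32159 + √21923/((1 + 20) + 1245) = -35981/32159 + √21923/(21 + 1245) = -35981/32159 + √21923/1266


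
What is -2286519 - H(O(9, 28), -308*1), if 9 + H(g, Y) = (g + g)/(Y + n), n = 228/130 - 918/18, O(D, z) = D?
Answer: -53095047540/23221 ≈ -2.2865e+6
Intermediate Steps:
n = -3201/65 (n = 228*(1/130) - 918*1/18 = 114/65 - 51 = -3201/65 ≈ -49.246)
H(g, Y) = -9 + 2*g/(-3201/65 + Y) (H(g, Y) = -9 + (g + g)/(Y - 3201/65) = -9 + (2*g)/(-3201/65 + Y) = -9 + 2*g/(-3201/65 + Y))
-2286519 - H(O(9, 28), -308*1) = -2286519 - (28809 - (-180180) + 130*9)/(-3201 + 65*(-308*1)) = -2286519 - (28809 - 585*(-308) + 1170)/(-3201 + 65*(-308)) = -2286519 - (28809 + 180180 + 1170)/(-3201 - 20020) = -2286519 - 210159/(-23221) = -2286519 - (-1)*210159/23221 = -2286519 - 1*(-210159/23221) = -2286519 + 210159/23221 = -53095047540/23221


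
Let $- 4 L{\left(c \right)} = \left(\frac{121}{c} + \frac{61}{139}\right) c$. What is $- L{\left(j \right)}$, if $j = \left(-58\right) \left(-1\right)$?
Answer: $\frac{20357}{556} \approx 36.613$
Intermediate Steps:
$j = 58$
$L{\left(c \right)} = - \frac{c \left(\frac{61}{139} + \frac{121}{c}\right)}{4}$ ($L{\left(c \right)} = - \frac{\left(\frac{121}{c} + \frac{61}{139}\right) c}{4} = - \frac{\left(\frac{61}{139} + \frac{121}{c}\right) c}{4} = - \frac{c \left(\frac{61}{139} + \frac{121}{c}\right)}{4}$)
$- L{\left(j \right)} = - (- \frac{121}{4} - \frac{1769}{278}) = \left(-1\right) \left(- \frac{20357}{556}\right) = \frac{20357}{556}$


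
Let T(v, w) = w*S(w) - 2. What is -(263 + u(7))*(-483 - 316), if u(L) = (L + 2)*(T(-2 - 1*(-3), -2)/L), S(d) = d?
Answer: 1485341/7 ≈ 2.1219e+5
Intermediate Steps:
T(v, w) = -2 + w² (T(v, w) = w*w - 2 = w² - 2 = -2 + w²)
u(L) = 2*(2 + L)/L (u(L) = (L + 2)*((-2 + (-2)²)/L) = (2 + L)*((-2 + 4)/L) = (2 + L)*(2/L) = 2*(2 + L)/L)
-(263 + u(7))*(-483 - 316) = -(263 + (2 + 4/7))*(-483 - 316) = -(263 + (2 + 4*(⅐)))*(-799) = -(263 + (2 + 4/7))*(-799) = -(263 + 18/7)*(-799) = -1859*(-799)/7 = -1*(-1485341/7) = 1485341/7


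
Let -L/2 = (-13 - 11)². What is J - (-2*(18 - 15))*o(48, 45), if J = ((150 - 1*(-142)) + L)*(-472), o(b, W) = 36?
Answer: 406136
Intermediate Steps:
L = -1152 (L = -2*(-13 - 11)² = -2*(-24)² = -2*576 = -1152)
J = 405920 (J = ((150 - 1*(-142)) - 1152)*(-472) = ((150 + 142) - 1152)*(-472) = (292 - 1152)*(-472) = -860*(-472) = 405920)
J - (-2*(18 - 15))*o(48, 45) = 405920 - (-2*(18 - 15))*36 = 405920 - (-2*3)*36 = 405920 - (-6)*36 = 405920 - 1*(-216) = 405920 + 216 = 406136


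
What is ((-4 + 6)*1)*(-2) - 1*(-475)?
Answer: 471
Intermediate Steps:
((-4 + 6)*1)*(-2) - 1*(-475) = (2*1)*(-2) + 475 = 2*(-2) + 475 = -4 + 475 = 471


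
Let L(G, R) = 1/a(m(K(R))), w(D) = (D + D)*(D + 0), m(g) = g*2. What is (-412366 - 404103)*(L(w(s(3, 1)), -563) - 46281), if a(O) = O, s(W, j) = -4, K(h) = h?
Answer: 42548164830883/1126 ≈ 3.7787e+10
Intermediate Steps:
m(g) = 2*g
w(D) = 2*D**2 (w(D) = (2*D)*D = 2*D**2)
L(G, R) = 1/(2*R)
(-412366 - 404103)*(L(w(s(3, 1)), -563) - 46281) = (-412366 - 404103)*((1/2)/(-563) - 46281) = -816469*((1/2)*(-1/563) - 46281) = -816469*(-1/1126 - 46281) = -816469*(-52112407/1126) = 42548164830883/1126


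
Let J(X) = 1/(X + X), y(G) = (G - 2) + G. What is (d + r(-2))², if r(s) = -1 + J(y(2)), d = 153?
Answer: 370881/16 ≈ 23180.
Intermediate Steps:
y(G) = -2 + 2*G (y(G) = (-2 + G) + G = -2 + 2*G)
J(X) = 1/(2*X)
r(s) = -¾ (r(s) = -1 + 1/(2*(-2 + 2*2)) = -1 + 1/(2*(-2 + 4)) = -1 + (½)/2 = -1 + (½)*(½) = -1 + ¼ = -¾)
(d + r(-2))² = (153 - ¾)² = (609/4)² = 370881/16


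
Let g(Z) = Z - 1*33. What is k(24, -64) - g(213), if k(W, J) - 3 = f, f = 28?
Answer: -149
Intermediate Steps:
k(W, J) = 31 (k(W, J) = 3 + 28 = 31)
g(Z) = -33 + Z (g(Z) = Z - 33 = -33 + Z)
k(24, -64) - g(213) = 31 - (-33 + 213) = 31 - 1*180 = 31 - 180 = -149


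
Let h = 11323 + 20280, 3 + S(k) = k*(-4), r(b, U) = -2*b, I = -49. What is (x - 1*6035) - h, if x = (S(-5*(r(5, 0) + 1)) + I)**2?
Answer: 16186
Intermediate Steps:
S(k) = -3 - 4*k (S(k) = -3 + k*(-4) = -3 - 4*k)
h = 31603
x = 53824 (x = ((-3 - (-20)*(-2*5 + 1)) - 49)**2 = ((-3 - (-20)*(-10 + 1)) - 49)**2 = ((-3 - (-20)*(-9)) - 49)**2 = ((-3 - 4*45) - 49)**2 = ((-3 - 180) - 49)**2 = (-183 - 49)**2 = (-232)**2 = 53824)
(x - 1*6035) - h = (53824 - 1*6035) - 1*31603 = (53824 - 6035) - 31603 = 47789 - 31603 = 16186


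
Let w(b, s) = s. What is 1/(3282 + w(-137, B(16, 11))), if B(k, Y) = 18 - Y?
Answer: 1/3289 ≈ 0.00030404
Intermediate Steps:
1/(3282 + w(-137, B(16, 11))) = 1/(3282 + (18 - 1*11)) = 1/(3282 + (18 - 11)) = 1/(3282 + 7) = 1/3289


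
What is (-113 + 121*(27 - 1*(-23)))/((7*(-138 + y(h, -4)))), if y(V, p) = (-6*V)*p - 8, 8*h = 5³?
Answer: 5937/1603 ≈ 3.7037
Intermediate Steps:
h = 125/8 (h = (⅛)*5³ = (⅛)*125 = 125/8 ≈ 15.625)
y(V, p) = -8 - 6*V*p (y(V, p) = -6*V*p - 8 = -8 - 6*V*p)
(-113 + 121*(27 - 1*(-23)))/((7*(-138 + y(h, -4)))) = (-113 + 121*(27 - 1*(-23)))/((7*(-138 + (-8 - 6*125/8*(-4))))) = (-113 + 121*(27 + 23))/((7*(-138 + (-8 + 375)))) = (-113 + 121*50)/((7*(-138 + 367))) = (-113 + 6050)/((7*229)) = 5937/1603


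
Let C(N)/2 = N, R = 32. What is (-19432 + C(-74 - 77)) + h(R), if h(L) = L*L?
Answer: -18710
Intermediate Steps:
h(L) = L**2
C(N) = 2*N
(-19432 + C(-74 - 77)) + h(R) = (-19432 + 2*(-74 - 77)) + 32**2 = (-19432 + 2*(-151)) + 1024 = (-19432 - 302) + 1024 = -19734 + 1024 = -18710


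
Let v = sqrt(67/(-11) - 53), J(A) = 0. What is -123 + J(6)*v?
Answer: -123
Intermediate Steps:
v = 5*I*sqrt(286)/11 (v = sqrt(67*(-1/11) - 53) = sqrt(-67/11 - 53) = sqrt(-650/11) = 5*I*sqrt(286)/11 ≈ 7.6871*I)
-123 + J(6)*v = -123 + 0*(5*I*sqrt(286)/11) = -123 + 0 = -123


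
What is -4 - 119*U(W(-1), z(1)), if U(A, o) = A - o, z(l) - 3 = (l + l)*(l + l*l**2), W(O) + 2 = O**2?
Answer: 948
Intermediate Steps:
W(O) = -2 + O**2
z(l) = 3 + 2*l*(l + l**3) (z(l) = 3 + (l + l)*(l + l*l**2) = 3 + (2*l)*(l + l**3) = 3 + 2*l*(l + l**3))
-4 - 119*U(W(-1), z(1)) = -4 - 119*((-2 + (-1)**2) - (3 + 2*1**2 + 2*1**4)) = -4 - 119*((-2 + 1) - (3 + 2*1 + 2*1)) = -4 - 119*(-1 - (3 + 2 + 2)) = -4 - 119*(-1 - 1*7) = -4 - 119*(-1 - 7) = -4 - 119*(-8) = -4 + 952 = 948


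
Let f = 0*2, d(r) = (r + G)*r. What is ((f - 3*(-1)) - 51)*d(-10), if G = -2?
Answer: -5760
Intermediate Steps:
d(r) = r*(-2 + r) (d(r) = (r - 2)*r = (-2 + r)*r = r*(-2 + r))
f = 0
((f - 3*(-1)) - 51)*d(-10) = ((0 - 3*(-1)) - 51)*(-10*(-2 - 10)) = ((0 + 3) - 51)*(-10*(-12)) = (3 - 51)*120 = -48*120 = -5760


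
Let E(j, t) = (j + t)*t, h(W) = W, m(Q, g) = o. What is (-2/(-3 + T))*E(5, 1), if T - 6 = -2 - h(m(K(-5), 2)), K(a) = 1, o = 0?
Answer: -12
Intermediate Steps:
m(Q, g) = 0
E(j, t) = t*(j + t)
T = 4 (T = 6 + (-2 - 1*0) = 6 + (-2 + 0) = 6 - 2 = 4)
(-2/(-3 + T))*E(5, 1) = (-2/(-3 + 4))*(1*(5 + 1)) = (-2/1)*(1*6) = -2*1*6 = -2*6 = -12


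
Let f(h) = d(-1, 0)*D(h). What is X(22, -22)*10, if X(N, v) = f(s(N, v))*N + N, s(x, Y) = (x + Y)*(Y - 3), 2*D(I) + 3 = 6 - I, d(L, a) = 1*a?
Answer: 220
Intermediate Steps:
d(L, a) = a
D(I) = 3/2 - I/2 (D(I) = -3/2 + (6 - I)/2 = -3/2 + (3 - I/2) = 3/2 - I/2)
s(x, Y) = (-3 + Y)*(Y + x) (s(x, Y) = (Y + x)*(-3 + Y) = (-3 + Y)*(Y + x))
f(h) = 0 (f(h) = 0*(3/2 - h/2) = 0)
X(N, v) = N (X(N, v) = 0*N + N = 0 + N = N)
X(22, -22)*10 = 22*10 = 220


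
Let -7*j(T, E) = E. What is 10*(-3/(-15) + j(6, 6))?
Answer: -46/7 ≈ -6.5714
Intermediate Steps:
j(T, E) = -E/7
10*(-3/(-15) + j(6, 6)) = 10*(-3/(-15) - 1/7*6) = 10*(-3*(-1/15) - 6/7) = 10*(1/5 - 6/7) = 10*(-23/35) = -46/7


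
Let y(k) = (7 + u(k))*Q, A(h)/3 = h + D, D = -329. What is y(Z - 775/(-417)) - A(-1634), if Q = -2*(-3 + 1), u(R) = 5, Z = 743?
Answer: 5937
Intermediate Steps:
Q = 4 (Q = -2*(-2) = 4)
A(h) = -987 + 3*h (A(h) = 3*(h - 329) = 3*(-329 + h) = -987 + 3*h)
y(k) = 48 (y(k) = (7 + 5)*4 = 12*4 = 48)
y(Z - 775/(-417)) - A(-1634) = 48 - (-987 + 3*(-1634)) = 48 - (-987 - 4902) = 48 - 1*(-5889) = 48 + 5889 = 5937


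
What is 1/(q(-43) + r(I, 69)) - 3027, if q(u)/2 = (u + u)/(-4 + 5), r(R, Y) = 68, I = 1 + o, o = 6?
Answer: -314809/104 ≈ -3027.0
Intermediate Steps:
I = 7 (I = 1 + 6 = 7)
q(u) = 4*u (q(u) = 2*((u + u)/(-4 + 5)) = 2*((2*u)/1) = 2*((2*u)*1) = 2*(2*u) = 4*u)
1/(q(-43) + r(I, 69)) - 3027 = 1/(4*(-43) + 68) - 3027 = 1/(-172 + 68) - 3027 = 1/(-104) - 3027 = -1/104 - 3027 = -314809/104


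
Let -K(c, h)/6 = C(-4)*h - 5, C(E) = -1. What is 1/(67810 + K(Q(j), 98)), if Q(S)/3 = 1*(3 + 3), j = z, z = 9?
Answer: 1/68428 ≈ 1.4614e-5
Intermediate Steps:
j = 9
Q(S) = 18 (Q(S) = 3*(1*(3 + 3)) = 3*(1*6) = 3*6 = 18)
K(c, h) = 30 + 6*h (K(c, h) = -6*(-h - 5) = -6*(-5 - h) = 30 + 6*h)
1/(67810 + K(Q(j), 98)) = 1/(67810 + (30 + 6*98)) = 1/(67810 + (30 + 588)) = 1/(67810 + 618) = 1/68428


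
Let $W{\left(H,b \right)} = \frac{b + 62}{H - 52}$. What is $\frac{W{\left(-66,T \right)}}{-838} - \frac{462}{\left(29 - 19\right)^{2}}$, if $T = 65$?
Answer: $- \frac{11417927}{2472100} \approx -4.6187$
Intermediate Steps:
$W{\left(H,b \right)} = \frac{62 + b}{-52 + H}$
$\frac{W{\left(-66,T \right)}}{-838} - \frac{462}{\left(29 - 19\right)^{2}} = \frac{\frac{1}{-52 - 66} \left(62 + 65\right)}{-838} - \frac{462}{\left(29 - 19\right)^{2}} = \frac{1}{-118} \cdot 127 \left(- \frac{1}{838}\right) - \frac{462}{10^{2}} = \left(- \frac{1}{118}\right) 127 \left(- \frac{1}{838}\right) - \frac{462}{100} = \left(- \frac{127}{118}\right) \left(- \frac{1}{838}\right) - \frac{231}{50} = \frac{127}{98884} - \frac{231}{50} = - \frac{11417927}{2472100}$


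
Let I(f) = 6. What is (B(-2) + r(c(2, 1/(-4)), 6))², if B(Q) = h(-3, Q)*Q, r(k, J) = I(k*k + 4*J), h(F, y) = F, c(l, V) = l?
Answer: 144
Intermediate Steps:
r(k, J) = 6
B(Q) = -3*Q
(B(-2) + r(c(2, 1/(-4)), 6))² = (-3*(-2) + 6)² = (6 + 6)² = 12² = 144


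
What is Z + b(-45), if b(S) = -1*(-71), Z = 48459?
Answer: 48530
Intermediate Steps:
b(S) = 71
Z + b(-45) = 48459 + 71 = 48530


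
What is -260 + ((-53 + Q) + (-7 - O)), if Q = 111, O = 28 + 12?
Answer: -249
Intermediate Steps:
O = 40
-260 + ((-53 + Q) + (-7 - O)) = -260 + ((-53 + 111) + (-7 - 1*40)) = -260 + (58 + (-7 - 40)) = -260 + (58 - 47) = -260 + 11 = -249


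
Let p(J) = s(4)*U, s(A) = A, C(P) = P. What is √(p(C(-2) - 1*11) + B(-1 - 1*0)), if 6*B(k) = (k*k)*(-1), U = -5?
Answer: 11*I*√6/6 ≈ 4.4907*I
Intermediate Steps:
B(k) = -k²/6 (B(k) = ((k*k)*(-1))/6 = (k²*(-1))/6 = (-k²)/6 = -k²/6)
p(J) = -20 (p(J) = 4*(-5) = -20)
√(p(C(-2) - 1*11) + B(-1 - 1*0)) = √(-20 - (-1 - 1*0)²/6) = √(-20 - (-1 + 0)²/6) = √(-20 - ⅙*(-1)²) = √(-20 - ⅙*1) = √(-20 - ⅙) = √(-121/6) = 11*I*√6/6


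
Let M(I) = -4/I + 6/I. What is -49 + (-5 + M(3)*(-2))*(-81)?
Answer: 464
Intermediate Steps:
M(I) = 2/I
-49 + (-5 + M(3)*(-2))*(-81) = -49 + (-5 + (2/3)*(-2))*(-81) = -49 + (-5 + (2*(⅓))*(-2))*(-81) = -49 + (-5 + (⅔)*(-2))*(-81) = -49 + (-5 - 4/3)*(-81) = -49 - 19/3*(-81) = -49 + 513 = 464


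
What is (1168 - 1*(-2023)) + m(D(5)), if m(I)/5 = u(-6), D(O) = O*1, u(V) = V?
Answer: 3161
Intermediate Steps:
D(O) = O
m(I) = -30 (m(I) = 5*(-6) = -30)
(1168 - 1*(-2023)) + m(D(5)) = (1168 - 1*(-2023)) - 30 = (1168 + 2023) - 30 = 3191 - 30 = 3161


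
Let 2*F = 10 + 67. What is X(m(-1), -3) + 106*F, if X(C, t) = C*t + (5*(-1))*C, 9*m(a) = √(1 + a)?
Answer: 4081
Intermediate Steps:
m(a) = √(1 + a)/9
X(C, t) = -5*C + C*t (X(C, t) = C*t - 5*C = -5*C + C*t)
F = 77/2 (F = (10 + 67)/2 = (½)*77 = 77/2 ≈ 38.500)
X(m(-1), -3) + 106*F = (√(1 - 1)/9)*(-5 - 3) + 106*(77/2) = (√0/9)*(-8) + 4081 = ((⅑)*0)*(-8) + 4081 = 0*(-8) + 4081 = 0 + 4081 = 4081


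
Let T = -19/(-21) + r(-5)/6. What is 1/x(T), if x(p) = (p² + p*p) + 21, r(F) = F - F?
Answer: 441/9983 ≈ 0.044175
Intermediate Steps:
r(F) = 0
T = 19/21 (T = -19/(-21) + 0/6 = -19*(-1/21) + 0*(⅙) = 19/21 + 0 = 19/21 ≈ 0.90476)
x(p) = 21 + 2*p² (x(p) = (p² + p²) + 21 = 2*p² + 21 = 21 + 2*p²)
1/x(T) = 1/(21 + 2*(19/21)²) = 1/(21 + 2*(361/441)) = 1/(21 + 722/441) = 1/(9983/441) = 441/9983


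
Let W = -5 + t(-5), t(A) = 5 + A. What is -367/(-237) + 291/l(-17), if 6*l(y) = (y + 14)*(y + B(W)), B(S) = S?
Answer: 73004/2607 ≈ 28.003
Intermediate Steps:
W = -5 (W = -5 + (5 - 5) = -5 + 0 = -5)
l(y) = (-5 + y)*(14 + y)/6 (l(y) = ((y + 14)*(y - 5))/6 = ((14 + y)*(-5 + y))/6 = ((-5 + y)*(14 + y))/6 = (-5 + y)*(14 + y)/6)
-367/(-237) + 291/l(-17) = -367/(-237) + 291/(-35/3 + (⅙)*(-17)² + (3/2)*(-17)) = -367*(-1/237) + 291/(-35/3 + (⅙)*289 - 51/2) = 367/237 + 291/(-35/3 + 289/6 - 51/2) = 367/237 + 291/11 = 73004/2607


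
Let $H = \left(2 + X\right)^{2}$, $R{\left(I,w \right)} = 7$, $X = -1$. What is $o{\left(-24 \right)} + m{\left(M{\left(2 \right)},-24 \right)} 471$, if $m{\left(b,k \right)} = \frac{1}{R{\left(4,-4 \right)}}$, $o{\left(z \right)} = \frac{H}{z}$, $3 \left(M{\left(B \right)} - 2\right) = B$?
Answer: $\frac{11297}{168} \approx 67.244$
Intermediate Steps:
$H = 1$ ($H = \left(2 - 1\right)^{2} = 1^{2} = 1$)
$M{\left(B \right)} = 2 + \frac{B}{3}$
$o{\left(z \right)} = \frac{1}{z}$ ($o{\left(z \right)} = 1 \frac{1}{z} = \frac{1}{z}$)
$m{\left(b,k \right)} = \frac{1}{7}$
$o{\left(-24 \right)} + m{\left(M{\left(2 \right)},-24 \right)} 471 = \frac{1}{-24} + \frac{1}{7} \cdot 471 = - \frac{1}{24} + \frac{471}{7} = \frac{11297}{168}$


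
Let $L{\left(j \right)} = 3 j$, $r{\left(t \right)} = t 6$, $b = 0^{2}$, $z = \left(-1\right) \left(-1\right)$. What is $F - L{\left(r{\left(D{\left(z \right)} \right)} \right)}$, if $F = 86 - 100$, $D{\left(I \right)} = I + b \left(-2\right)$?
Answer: $-32$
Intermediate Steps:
$z = 1$
$b = 0$
$D{\left(I \right)} = I$ ($D{\left(I \right)} = I + 0 \left(-2\right) = I + 0 = I$)
$r{\left(t \right)} = 6 t$
$F = -14$ ($F = 86 - 100 = -14$)
$F - L{\left(r{\left(D{\left(z \right)} \right)} \right)} = -14 - 3 \cdot 6 \cdot 1 = -14 - 3 \cdot 6 = -14 - 18 = -32$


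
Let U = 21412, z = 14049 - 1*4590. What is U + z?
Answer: 30871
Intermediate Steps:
z = 9459 (z = 14049 - 4590 = 9459)
U + z = 21412 + 9459 = 30871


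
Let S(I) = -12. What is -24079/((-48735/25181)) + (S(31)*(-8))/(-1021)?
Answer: 619061619719/49758435 ≈ 12441.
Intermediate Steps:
-24079/((-48735/25181)) + (S(31)*(-8))/(-1021) = -24079/((-48735/25181)) - 12*(-8)/(-1021) = -24079/((-48735*1/25181)) + 96*(-1/1021) = -24079/(-48735/25181) - 96/1021 = -24079*(-25181/48735) - 96/1021 = 606333299/48735 - 96/1021 = 619061619719/49758435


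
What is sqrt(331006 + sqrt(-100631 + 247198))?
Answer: sqrt(331006 + sqrt(146567)) ≈ 575.66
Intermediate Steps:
sqrt(331006 + sqrt(-100631 + 247198)) = sqrt(331006 + sqrt(146567))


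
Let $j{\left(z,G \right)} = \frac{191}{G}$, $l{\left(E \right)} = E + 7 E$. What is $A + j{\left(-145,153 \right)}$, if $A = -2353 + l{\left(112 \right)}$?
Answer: $- \frac{222730}{153} \approx -1455.8$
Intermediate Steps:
$l{\left(E \right)} = 8 E$
$A = -1457$ ($A = -2353 + 8 \cdot 112 = -2353 + 896 = -1457$)
$A + j{\left(-145,153 \right)} = -1457 + \frac{191}{153} = - \frac{222730}{153}$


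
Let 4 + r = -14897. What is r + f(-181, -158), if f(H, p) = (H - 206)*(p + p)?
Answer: 107391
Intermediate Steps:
r = -14901 (r = -4 - 14897 = -14901)
f(H, p) = 2*p*(-206 + H) (f(H, p) = (-206 + H)*(2*p) = 2*p*(-206 + H))
r + f(-181, -158) = -14901 + 2*(-158)*(-206 - 181) = -14901 + 2*(-158)*(-387) = -14901 + 122292 = 107391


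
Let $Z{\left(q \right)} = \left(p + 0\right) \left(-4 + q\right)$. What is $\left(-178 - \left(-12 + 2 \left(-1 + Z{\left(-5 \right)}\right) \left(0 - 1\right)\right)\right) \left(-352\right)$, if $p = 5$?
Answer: $90816$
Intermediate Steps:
$Z{\left(q \right)} = -20 + 5 q$ ($Z{\left(q \right)} = \left(5 + 0\right) \left(-4 + q\right) = 5 \left(-4 + q\right) = -20 + 5 q$)
$\left(-178 - \left(-12 + 2 \left(-1 + Z{\left(-5 \right)}\right) \left(0 - 1\right)\right)\right) \left(-352\right) = \left(-178 + \left(12 - 2 \left(-1 + \left(-20 + 5 \left(-5\right)\right)\right) \left(0 - 1\right)\right)\right) \left(-352\right) = \left(-178 + \left(12 - 2 \left(-1 - 45\right) \left(-1\right)\right)\right) \left(-352\right) = \left(-178 + \left(12 - 2 \left(\left(-46\right) \left(-1\right)\right)\right)\right) \left(-352\right) = \left(-178 + \left(12 - 92\right)\right) \left(-352\right) = \left(-178 - 80\right) \left(-352\right) = \left(-258\right) \left(-352\right) = 90816$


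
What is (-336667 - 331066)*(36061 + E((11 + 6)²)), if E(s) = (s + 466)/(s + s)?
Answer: -13918235332529/578 ≈ -2.4080e+10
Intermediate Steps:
E(s) = (466 + s)/(2*s) (E(s) = (466 + s)/((2*s)) = (466 + s)*(1/(2*s)) = (466 + s)/(2*s))
(-336667 - 331066)*(36061 + E((11 + 6)²)) = (-336667 - 331066)*(36061 + (466 + (11 + 6)²)/(2*((11 + 6)²))) = -667733*(36061 + (466 + 17²)/(2*(17²))) = -667733*(36061 + (½)*(466 + 289)/289) = -667733*(36061 + (½)*(1/289)*755) = -667733*(36061 + 755/578) = -667733*20844013/578 = -13918235332529/578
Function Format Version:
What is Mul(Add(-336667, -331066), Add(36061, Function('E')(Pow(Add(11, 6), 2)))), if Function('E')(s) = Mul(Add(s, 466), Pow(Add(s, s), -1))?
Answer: Rational(-13918235332529, 578) ≈ -2.4080e+10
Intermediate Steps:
Function('E')(s) = Mul(Rational(1, 2), Pow(s, -1), Add(466, s)) (Function('E')(s) = Mul(Add(466, s), Pow(Mul(2, s), -1)) = Mul(Add(466, s), Mul(Rational(1, 2), Pow(s, -1))) = Mul(Rational(1, 2), Pow(s, -1), Add(466, s)))
Mul(Add(-336667, -331066), Add(36061, Function('E')(Pow(Add(11, 6), 2)))) = Mul(Add(-336667, -331066), Add(36061, Mul(Rational(1, 2), Pow(Pow(Add(11, 6), 2), -1), Add(466, Pow(Add(11, 6), 2))))) = Mul(-667733, Add(36061, Mul(Rational(1, 2), Pow(Pow(17, 2), -1), Add(466, Pow(17, 2))))) = Mul(-667733, Add(36061, Mul(Rational(1, 2), Pow(289, -1), Add(466, 289)))) = Mul(-667733, Add(36061, Mul(Rational(1, 2), Rational(1, 289), 755))) = Mul(-667733, Add(36061, Rational(755, 578))) = Mul(-667733, Rational(20844013, 578)) = Rational(-13918235332529, 578)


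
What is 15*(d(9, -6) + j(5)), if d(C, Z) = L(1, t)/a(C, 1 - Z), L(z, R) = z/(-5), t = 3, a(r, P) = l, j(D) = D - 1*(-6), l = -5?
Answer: 828/5 ≈ 165.60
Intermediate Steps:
j(D) = 6 + D (j(D) = D + 6 = 6 + D)
a(r, P) = -5
L(z, R) = -z/5 (L(z, R) = z*(-⅕) = -z/5)
d(C, Z) = 1/25 (d(C, Z) = -⅕*1/(-5) = -⅕*(-⅕) = 1/25)
15*(d(9, -6) + j(5)) = 15*(1/25 + (6 + 5)) = 15*(1/25 + 11) = 15*(276/25) = 828/5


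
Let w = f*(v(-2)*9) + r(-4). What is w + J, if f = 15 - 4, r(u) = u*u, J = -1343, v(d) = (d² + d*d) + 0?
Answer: -535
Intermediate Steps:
v(d) = 2*d² (v(d) = (d² + d²) + 0 = 2*d² + 0 = 2*d²)
r(u) = u²
f = 11
w = 808 (w = 11*((2*(-2)²)*9) + (-4)² = 11*((2*4)*9) + 16 = 11*(8*9) + 16 = 11*72 + 16 = 792 + 16 = 808)
w + J = 808 - 1343 = -535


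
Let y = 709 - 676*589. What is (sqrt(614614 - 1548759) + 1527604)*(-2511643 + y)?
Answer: -4443949741192 - 2909098*I*sqrt(934145) ≈ -4.4439e+12 - 2.8117e+9*I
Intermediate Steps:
y = -397455 (y = 709 - 398164 = -397455)
(sqrt(614614 - 1548759) + 1527604)*(-2511643 + y) = (sqrt(614614 - 1548759) + 1527604)*(-2511643 - 397455) = (sqrt(-934145) + 1527604)*(-2909098) = (I*sqrt(934145) + 1527604)*(-2909098) = (1527604 + I*sqrt(934145))*(-2909098) = -4443949741192 - 2909098*I*sqrt(934145)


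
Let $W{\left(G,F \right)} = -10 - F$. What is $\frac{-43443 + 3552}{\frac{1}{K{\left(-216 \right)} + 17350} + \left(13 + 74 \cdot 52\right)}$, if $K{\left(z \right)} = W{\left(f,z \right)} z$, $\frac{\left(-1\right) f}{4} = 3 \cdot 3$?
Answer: $- \frac{1082881086}{104810705} \approx -10.332$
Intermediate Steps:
$f = -36$ ($f = - 4 \cdot 3 \cdot 3 = \left(-4\right) 9 = -36$)
$K{\left(z \right)} = z \left(-10 - z\right)$ ($K{\left(z \right)} = \left(-10 - z\right) z = z \left(-10 - z\right)$)
$\frac{-43443 + 3552}{\frac{1}{K{\left(-216 \right)} + 17350} + \left(13 + 74 \cdot 52\right)} = \frac{-43443 + 3552}{\frac{1}{\left(-1\right) \left(-216\right) \left(10 - 216\right) + 17350} + \left(13 + 74 \cdot 52\right)} = - \frac{39891}{\frac{1}{\left(-1\right) \left(-216\right) \left(-206\right) + 17350} + \left(13 + 3848\right)} = - \frac{39891}{\frac{1}{-44496 + 17350} + 3861} = - \frac{39891}{\frac{1}{-27146} + 3861} = - \frac{39891}{- \frac{1}{27146} + 3861} = - \frac{39891}{\frac{104810705}{27146}} = \left(-39891\right) \frac{27146}{104810705} = - \frac{1082881086}{104810705}$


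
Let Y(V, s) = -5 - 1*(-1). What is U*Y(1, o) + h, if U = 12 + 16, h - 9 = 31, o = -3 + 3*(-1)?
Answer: -72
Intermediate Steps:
o = -6 (o = -3 - 3 = -6)
h = 40 (h = 9 + 31 = 40)
Y(V, s) = -4 (Y(V, s) = -5 + 1 = -4)
U = 28
U*Y(1, o) + h = 28*(-4) + 40 = -112 + 40 = -72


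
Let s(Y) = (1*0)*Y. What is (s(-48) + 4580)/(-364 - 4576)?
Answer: -229/247 ≈ -0.92713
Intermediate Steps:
s(Y) = 0 (s(Y) = 0*Y = 0)
(s(-48) + 4580)/(-364 - 4576) = (0 + 4580)/(-364 - 4576) = 4580/(-4940) = 4580*(-1/4940) = -229/247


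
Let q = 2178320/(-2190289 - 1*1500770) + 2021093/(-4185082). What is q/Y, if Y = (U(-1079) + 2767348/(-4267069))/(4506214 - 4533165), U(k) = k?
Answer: -1906317902903691398253013/71165093583605545580562 ≈ -26.787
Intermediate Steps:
Y = 4606934799/115001776619 (Y = (-1079 + 2767348/(-4267069))/(4506214 - 4533165) = (-1079 + 2767348*(-1/4267069))/(-26951) = (-1079 - 2767348/4267069)*(-1/26951) = -4606934799/4267069*(-1/26951) = 4606934799/115001776619 ≈ 0.040060)
q = -16576421329727/15447384581838 (q = 2178320/(-2190289 - 1500770) + 2021093*(-1/4185082) = 2178320/(-3691059) - 2021093/4185082 = 2178320*(-1/3691059) - 2021093/4185082 = -2178320/3691059 - 2021093/4185082 = -16576421329727/15447384581838 ≈ -1.0731)
q/Y = -16576421329727/(15447384581838*4606934799/115001776619) = -16576421329727/15447384581838*115001776619/4606934799 = -1906317902903691398253013/71165093583605545580562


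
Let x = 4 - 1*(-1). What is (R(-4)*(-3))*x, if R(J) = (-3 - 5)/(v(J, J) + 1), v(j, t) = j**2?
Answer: 120/17 ≈ 7.0588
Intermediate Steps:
x = 5 (x = 4 + 1 = 5)
R(J) = -8/(1 + J**2) (R(J) = (-3 - 5)/(J**2 + 1) = -8/(1 + J**2))
(R(-4)*(-3))*x = (-8/(1 + (-4)**2)*(-3))*5 = (-8/(1 + 16)*(-3))*5 = (-8/17*(-3))*5 = (-8*1/17*(-3))*5 = -8/17*(-3)*5 = (24/17)*5 = 120/17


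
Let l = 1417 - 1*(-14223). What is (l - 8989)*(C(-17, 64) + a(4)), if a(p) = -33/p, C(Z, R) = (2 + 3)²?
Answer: 445617/4 ≈ 1.1140e+5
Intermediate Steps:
C(Z, R) = 25 (C(Z, R) = 5² = 25)
l = 15640 (l = 1417 + 14223 = 15640)
(l - 8989)*(C(-17, 64) + a(4)) = (15640 - 8989)*(25 - 33/4) = 6651*(25 - 33*¼) = 6651*(25 - 33/4) = 6651*(67/4) = 445617/4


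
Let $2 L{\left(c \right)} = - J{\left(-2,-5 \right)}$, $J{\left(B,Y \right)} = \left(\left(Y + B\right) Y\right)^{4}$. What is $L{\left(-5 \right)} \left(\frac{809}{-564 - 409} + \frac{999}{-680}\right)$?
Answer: $\frac{65262052625}{37808} \approx 1.7261 \cdot 10^{6}$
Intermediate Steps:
$J{\left(B,Y \right)} = Y^{4} \left(B + Y\right)^{4}$ ($J{\left(B,Y \right)} = \left(\left(B + Y\right) Y\right)^{4} = \left(Y \left(B + Y\right)\right)^{4} = Y^{4} \left(B + Y\right)^{4}$)
$L{\left(c \right)} = - \frac{1500625}{2}$ ($L{\left(c \right)} = \frac{\left(-1\right) \left(-5\right)^{4} \left(-2 - 5\right)^{4}}{2} = \frac{\left(-1\right) 625 \left(-7\right)^{4}}{2} = \frac{\left(-1\right) 625 \cdot 2401}{2} = \frac{\left(-1\right) 1500625}{2} = \frac{1}{2} \left(-1500625\right) = - \frac{1500625}{2}$)
$L{\left(-5 \right)} \left(\frac{809}{-564 - 409} + \frac{999}{-680}\right) = - \frac{1500625 \left(\frac{809}{-564 - 409} + \frac{999}{-680}\right)}{2} = - \frac{1500625 \left(\frac{809}{-564 - 409} + 999 \left(- \frac{1}{680}\right)\right)}{2} = - \frac{1500625 \left(\frac{809}{-973} - \frac{999}{680}\right)}{2} = - \frac{1500625 \left(809 \left(- \frac{1}{973}\right) - \frac{999}{680}\right)}{2} = - \frac{1500625 \left(- \frac{809}{973} - \frac{999}{680}\right)}{2} = \left(- \frac{1500625}{2}\right) \left(- \frac{1522147}{661640}\right) = \frac{65262052625}{37808}$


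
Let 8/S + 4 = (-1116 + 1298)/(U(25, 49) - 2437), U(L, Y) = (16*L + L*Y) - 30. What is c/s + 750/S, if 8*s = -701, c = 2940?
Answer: -506210805/1180484 ≈ -428.82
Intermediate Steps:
s = -701/8 (s = (1/8)*(-701) = -701/8 ≈ -87.625)
U(L, Y) = -30 + 16*L + L*Y
S = -3368/1775 (S = 8/(-4 + (-1116 + 1298)/((-30 + 16*25 + 25*49) - 2437)) = 8/(-4 + 182/((-30 + 400 + 1225) - 2437)) = 8/(-4 + 182/(1595 - 2437)) = 8/(-4 + 182/(-842)) = 8/(-4 + 182*(-1/842)) = 8/(-4 - 91/421) = 8/(-1775/421) = 8*(-421/1775) = -3368/1775 ≈ -1.8975)
c/s + 750/S = 2940/(-701/8) + 750/(-3368/1775) = 2940*(-8/701) + 750*(-1775/3368) = -23520/701 - 665625/1684 = -506210805/1180484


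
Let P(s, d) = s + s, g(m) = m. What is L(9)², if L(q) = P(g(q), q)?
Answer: 324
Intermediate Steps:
P(s, d) = 2*s
L(q) = 2*q
L(9)² = (2*9)² = 18² = 324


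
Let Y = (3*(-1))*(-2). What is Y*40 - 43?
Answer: 197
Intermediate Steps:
Y = 6 (Y = -3*(-2) = 6)
Y*40 - 43 = 6*40 - 43 = 240 - 43 = 197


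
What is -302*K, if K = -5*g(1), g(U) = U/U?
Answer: 1510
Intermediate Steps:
g(U) = 1
K = -5 (K = -5*1 = -5)
-302*K = -302*(-5) = 1510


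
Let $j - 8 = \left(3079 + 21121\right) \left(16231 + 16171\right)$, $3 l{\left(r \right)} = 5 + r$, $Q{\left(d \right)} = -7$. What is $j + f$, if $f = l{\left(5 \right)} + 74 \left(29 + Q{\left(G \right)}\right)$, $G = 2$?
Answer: $\frac{2352390118}{3} \approx 7.8413 \cdot 10^{8}$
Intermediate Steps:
$l{\left(r \right)} = \frac{5}{3} + \frac{r}{3}$ ($l{\left(r \right)} = \frac{5 + r}{3} = \frac{5}{3} + \frac{r}{3}$)
$j = 784128408$ ($j = 8 + \left(3079 + 21121\right) \left(16231 + 16171\right) = 8 + 24200 \cdot 32402 = 8 + 784128400 = 784128408$)
$f = \frac{4894}{3}$ ($f = \left(\frac{5}{3} + \frac{1}{3} \cdot 5\right) + 74 \left(29 - 7\right) = \left(\frac{5}{3} + \frac{5}{3}\right) + 74 \cdot 22 = \frac{10}{3} + 1628 = \frac{4894}{3} \approx 1631.3$)
$j + f = 784128408 + \frac{4894}{3} = \frac{2352390118}{3}$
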